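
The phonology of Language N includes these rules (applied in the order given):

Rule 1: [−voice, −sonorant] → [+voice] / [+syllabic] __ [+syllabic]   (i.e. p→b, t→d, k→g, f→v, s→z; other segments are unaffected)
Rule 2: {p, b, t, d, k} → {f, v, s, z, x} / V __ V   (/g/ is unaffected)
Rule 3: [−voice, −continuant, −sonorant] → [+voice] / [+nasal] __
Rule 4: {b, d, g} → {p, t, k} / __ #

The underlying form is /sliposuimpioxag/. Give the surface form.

Rule 1 (intervocalic voicing): /p/ is a voiceless obstruent between vowels /i/ and /o/, so it voices to [b]. /s/ is a voiceless obstruent between vowels /o/ and /u/, so it voices to [z]. /sliposuimpioxag/ → slibozuimpioxag.
Rule 2 (intervocalic spirantization): /b/ is a stop between vowels /i/ and /o/, so it spirantizes to the fricative [v]. /slibozuimpioxag/ → slivozuimpioxag.
Rule 3 (post-nasal voicing): /p/ is a voiceless stop immediately after the nasal /m/, so it voices to [b]. /slivozuimpioxag/ → slivozuimbioxag.
Rule 4 (final devoicing): /g/ is a voiced stop in word-final position, so it devoices to [k]. /slivozuimbioxag/ → slivozuimbioxak.

slivozuimbioxak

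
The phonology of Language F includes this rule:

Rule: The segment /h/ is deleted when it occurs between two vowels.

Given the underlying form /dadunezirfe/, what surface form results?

No segment of /dadunezirfe/ meets the structural description of the rule, so the form surfaces unchanged.

dadunezirfe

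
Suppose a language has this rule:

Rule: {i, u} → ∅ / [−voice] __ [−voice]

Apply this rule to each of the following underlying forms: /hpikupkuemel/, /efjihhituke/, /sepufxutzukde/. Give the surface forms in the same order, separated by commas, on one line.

hpkpkuemel, efjihhtke, sepfxtzukde

/hpikupkuemel/: /i/ is a high vowel flanked by voiceless consonants /p/ and /k/, so it deletes. /u/ is a high vowel flanked by voiceless consonants /k/ and /p/, so it deletes. → [hpkpkuemel].
/efjihhituke/: /i/ is a high vowel flanked by voiceless consonants /h/ and /t/, so it deletes. /u/ is a high vowel flanked by voiceless consonants /t/ and /k/, so it deletes. → [efjihhtke].
/sepufxutzukde/: /u/ is a high vowel flanked by voiceless consonants /p/ and /f/, so it deletes. /u/ is a high vowel flanked by voiceless consonants /x/ and /t/, so it deletes. → [sepfxtzukde].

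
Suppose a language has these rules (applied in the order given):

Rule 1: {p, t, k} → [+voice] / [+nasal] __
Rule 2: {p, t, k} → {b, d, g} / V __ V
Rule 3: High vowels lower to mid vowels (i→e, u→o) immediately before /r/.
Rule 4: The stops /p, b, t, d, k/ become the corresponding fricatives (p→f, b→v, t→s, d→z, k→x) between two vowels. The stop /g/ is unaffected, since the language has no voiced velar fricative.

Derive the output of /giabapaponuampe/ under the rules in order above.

Rule 1 (post-nasal voicing): /p/ is a voiceless stop immediately after the nasal /m/, so it voices to [b]. /giabapaponuampe/ → giabapaponuambe.
Rule 2 (intervocalic voicing): /p/ is a voiceless stop between vowels /a/ and /a/, so it voices to [b]. /p/ is a voiceless stop between vowels /a/ and /o/, so it voices to [b]. /giabapaponuambe/ → giabababonuambe.
Rule 3 (pre-rhotic lowering): no segment meets the environment; /giabababonuambe/ is unchanged.
Rule 4 (intervocalic spirantization): /b/ is a stop between vowels /a/ and /a/, so it spirantizes to the fricative [v]. /b/ is a stop between vowels /a/ and /a/, so it spirantizes to the fricative [v]. /b/ is a stop between vowels /a/ and /o/, so it spirantizes to the fricative [v]. /giabababonuambe/ → giavavavonuambe.

giavavavonuambe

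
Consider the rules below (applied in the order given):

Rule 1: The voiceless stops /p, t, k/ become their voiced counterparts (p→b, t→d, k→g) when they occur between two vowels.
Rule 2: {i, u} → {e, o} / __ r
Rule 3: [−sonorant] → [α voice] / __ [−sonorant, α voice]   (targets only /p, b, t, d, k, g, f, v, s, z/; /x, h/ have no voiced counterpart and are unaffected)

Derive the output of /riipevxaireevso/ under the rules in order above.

Rule 1 (intervocalic voicing): /p/ is a voiceless stop between vowels /i/ and /e/, so it voices to [b]. /riipevxaireevso/ → riibevxaireevso.
Rule 2 (pre-rhotic lowering): /i/ is a high vowel immediately before /r/, so it lowers to [e]. /riibevxaireevso/ → riibevxaereevso.
Rule 3 (regressive voicing assimilation): /v/ precedes the voiceless obstruent /x/, so it devoices to [f] by assimilation. /v/ precedes the voiceless obstruent /s/, so it devoices to [f] by assimilation. /riibevxaereevso/ → riibefxaereefso.

riibefxaereefso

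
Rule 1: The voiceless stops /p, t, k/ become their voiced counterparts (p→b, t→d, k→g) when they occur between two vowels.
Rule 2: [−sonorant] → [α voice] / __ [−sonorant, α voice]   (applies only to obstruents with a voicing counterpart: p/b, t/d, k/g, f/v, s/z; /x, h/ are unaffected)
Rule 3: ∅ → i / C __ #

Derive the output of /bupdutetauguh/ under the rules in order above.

Rule 1 (intervocalic voicing): /t/ is a voiceless stop between vowels /u/ and /e/, so it voices to [d]. /t/ is a voiceless stop between vowels /e/ and /a/, so it voices to [d]. /bupdutetauguh/ → bupdudedauguh.
Rule 2 (regressive voicing assimilation): /p/ precedes the voiced obstruent /d/, so it voices to [b] by assimilation. /bupdudedauguh/ → bubdudedauguh.
Rule 3 (final i-epenthesis): the form ends in the consonant /h/, so [i] is inserted word-finally. /bubdudedauguh/ → bubdudedauguhi.

bubdudedauguhi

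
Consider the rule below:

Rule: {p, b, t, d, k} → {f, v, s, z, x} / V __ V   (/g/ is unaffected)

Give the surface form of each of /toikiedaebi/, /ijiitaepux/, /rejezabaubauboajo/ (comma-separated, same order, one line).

toixiezaevi, ijiisaefux, rejezavauvauvoajo

/toikiedaebi/: /k/ is a stop between vowels /i/ and /i/, so it spirantizes to the fricative [x]. /d/ is a stop between vowels /e/ and /a/, so it spirantizes to the fricative [z]. /b/ is a stop between vowels /e/ and /i/, so it spirantizes to the fricative [v]. → [toixiezaevi].
/ijiitaepux/: /t/ is a stop between vowels /i/ and /a/, so it spirantizes to the fricative [s]. /p/ is a stop between vowels /e/ and /u/, so it spirantizes to the fricative [f]. → [ijiisaefux].
/rejezabaubauboajo/: /b/ is a stop between vowels /a/ and /a/, so it spirantizes to the fricative [v]. /b/ is a stop between vowels /u/ and /a/, so it spirantizes to the fricative [v]. /b/ is a stop between vowels /u/ and /o/, so it spirantizes to the fricative [v]. → [rejezavauvauvoajo].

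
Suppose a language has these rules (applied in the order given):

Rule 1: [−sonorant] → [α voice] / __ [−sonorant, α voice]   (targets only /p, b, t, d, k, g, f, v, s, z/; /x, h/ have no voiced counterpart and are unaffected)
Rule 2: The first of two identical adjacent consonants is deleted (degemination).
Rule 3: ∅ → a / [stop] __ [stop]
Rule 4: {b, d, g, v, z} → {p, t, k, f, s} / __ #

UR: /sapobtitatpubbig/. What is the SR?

sapopatitatapubik

Rule 1 (regressive voicing assimilation): /b/ precedes the voiceless obstruent /t/, so it devoices to [p] by assimilation. /sapobtitatpubbig/ → sapoptitatpubbig.
Rule 2 (degemination): /bb/ is a geminate; the first /b/ deletes. /sapoptitatpubbig/ → sapoptitatpubig.
Rule 3 (stop-cluster a-epenthesis): /p/ and /t/ form a stop–stop cluster, so [a] is inserted between them. /t/ and /p/ form a stop–stop cluster, so [a] is inserted between them. /sapoptitatpubig/ → sapopatitatapubig.
Rule 4 (final devoicing): /g/ is a voiced obstruent in word-final position, so it devoices to [k]. /sapopatitatapubig/ → sapopatitatapubik.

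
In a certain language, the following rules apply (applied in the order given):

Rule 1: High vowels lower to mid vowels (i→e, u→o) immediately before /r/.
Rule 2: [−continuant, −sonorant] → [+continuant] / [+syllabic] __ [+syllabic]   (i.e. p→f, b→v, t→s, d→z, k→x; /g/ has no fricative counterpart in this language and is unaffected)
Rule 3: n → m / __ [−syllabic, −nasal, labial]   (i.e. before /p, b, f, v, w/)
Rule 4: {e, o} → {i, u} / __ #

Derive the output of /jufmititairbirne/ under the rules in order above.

Rule 1 (pre-rhotic lowering): /i/ is a high vowel immediately before /r/, so it lowers to [e]. /i/ is a high vowel immediately before /r/, so it lowers to [e]. /jufmititairbirne/ → jufmititaerberne.
Rule 2 (intervocalic spirantization): /t/ is a stop between vowels /i/ and /i/, so it spirantizes to the fricative [s]. /t/ is a stop between vowels /i/ and /a/, so it spirantizes to the fricative [s]. /jufmititaerberne/ → jufmisisaerberne.
Rule 3 (nasal place assimilation): no segment meets the environment; /jufmisisaerberne/ is unchanged.
Rule 4 (final vowel raising): /e/ is a mid vowel in word-final position, so it raises to [i]. /jufmisisaerberne/ → jufmisisaerberni.

jufmisisaerberni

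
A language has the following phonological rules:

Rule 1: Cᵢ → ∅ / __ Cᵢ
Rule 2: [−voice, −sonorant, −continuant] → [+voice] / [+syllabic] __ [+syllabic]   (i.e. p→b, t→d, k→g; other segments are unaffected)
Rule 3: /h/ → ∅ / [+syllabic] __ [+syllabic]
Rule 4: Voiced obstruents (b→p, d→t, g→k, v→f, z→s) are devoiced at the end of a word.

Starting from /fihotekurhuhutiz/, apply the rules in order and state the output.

Rule 1 (degemination): no segment meets the environment; /fihotekurhuhutiz/ is unchanged.
Rule 2 (intervocalic voicing): /t/ is a voiceless stop between vowels /o/ and /e/, so it voices to [d]. /k/ is a voiceless stop between vowels /e/ and /u/, so it voices to [g]. /t/ is a voiceless stop between vowels /u/ and /i/, so it voices to [d]. /fihotekurhuhutiz/ → fihodegurhuhudiz.
Rule 3 (intervocalic h-deletion): /h/ occurs between vowels /i/ and /o/, so it deletes. /h/ occurs between vowels /u/ and /u/, so it deletes. /fihodegurhuhudiz/ → fiodegurhuudiz.
Rule 4 (final devoicing): /z/ is a voiced obstruent in word-final position, so it devoices to [s]. /fiodegurhuudiz/ → fiodegurhuudis.

fiodegurhuudis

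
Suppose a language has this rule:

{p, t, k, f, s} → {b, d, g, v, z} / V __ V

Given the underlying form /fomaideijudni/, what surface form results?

fomaideijudni

No segment of /fomaideijudni/ meets the structural description of the rule, so the form surfaces unchanged.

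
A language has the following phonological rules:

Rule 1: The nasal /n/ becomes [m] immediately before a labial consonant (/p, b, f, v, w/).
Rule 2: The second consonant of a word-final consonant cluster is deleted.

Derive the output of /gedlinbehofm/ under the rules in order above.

gedlimbehof

Rule 1 (nasal place assimilation): /n/ precedes the labial consonant /b/, so it assimilates in place to [m]. /gedlinbehofm/ → gedlimbehofm.
Rule 2 (final cluster simplification): /m/ is the second consonant of a word-final cluster /fm/, so it deletes. /gedlimbehofm/ → gedlimbehof.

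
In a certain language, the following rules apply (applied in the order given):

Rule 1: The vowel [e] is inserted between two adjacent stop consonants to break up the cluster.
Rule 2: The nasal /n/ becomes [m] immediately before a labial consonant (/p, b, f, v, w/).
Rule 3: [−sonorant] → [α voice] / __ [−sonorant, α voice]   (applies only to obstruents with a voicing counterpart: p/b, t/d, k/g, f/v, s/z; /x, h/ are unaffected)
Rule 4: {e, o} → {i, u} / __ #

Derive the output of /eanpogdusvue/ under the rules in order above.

Rule 1 (stop-cluster e-epenthesis): /g/ and /d/ form a stop–stop cluster, so [e] is inserted between them. /eanpogdusvue/ → eanpogedusvue.
Rule 2 (nasal place assimilation): /n/ precedes the labial consonant /p/, so it assimilates in place to [m]. /eanpogedusvue/ → eampogedusvue.
Rule 3 (regressive voicing assimilation): /s/ precedes the voiced obstruent /v/, so it voices to [z] by assimilation. /eampogedusvue/ → eampogeduzvue.
Rule 4 (final vowel raising): /e/ is a mid vowel in word-final position, so it raises to [i]. /eampogeduzvue/ → eampogeduzvui.

eampogeduzvui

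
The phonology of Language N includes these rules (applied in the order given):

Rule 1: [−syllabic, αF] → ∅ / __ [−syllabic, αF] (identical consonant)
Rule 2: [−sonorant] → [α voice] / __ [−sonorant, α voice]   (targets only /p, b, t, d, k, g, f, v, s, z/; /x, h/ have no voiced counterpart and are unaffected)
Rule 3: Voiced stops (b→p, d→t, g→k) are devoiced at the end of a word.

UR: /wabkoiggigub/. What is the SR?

wapkoigigup

Rule 1 (degemination): /gg/ is a geminate; the first /g/ deletes. /wabkoiggigub/ → wabkoigigub.
Rule 2 (regressive voicing assimilation): /b/ precedes the voiceless obstruent /k/, so it devoices to [p] by assimilation. /wabkoigigub/ → wapkoigigub.
Rule 3 (final devoicing): /b/ is a voiced stop in word-final position, so it devoices to [p]. /wapkoigigub/ → wapkoigigup.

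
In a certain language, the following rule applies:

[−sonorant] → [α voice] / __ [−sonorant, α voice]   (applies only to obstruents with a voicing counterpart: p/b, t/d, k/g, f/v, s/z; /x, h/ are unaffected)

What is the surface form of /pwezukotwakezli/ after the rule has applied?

No segment of /pwezukotwakezli/ meets the structural description of the rule, so the form surfaces unchanged.

pwezukotwakezli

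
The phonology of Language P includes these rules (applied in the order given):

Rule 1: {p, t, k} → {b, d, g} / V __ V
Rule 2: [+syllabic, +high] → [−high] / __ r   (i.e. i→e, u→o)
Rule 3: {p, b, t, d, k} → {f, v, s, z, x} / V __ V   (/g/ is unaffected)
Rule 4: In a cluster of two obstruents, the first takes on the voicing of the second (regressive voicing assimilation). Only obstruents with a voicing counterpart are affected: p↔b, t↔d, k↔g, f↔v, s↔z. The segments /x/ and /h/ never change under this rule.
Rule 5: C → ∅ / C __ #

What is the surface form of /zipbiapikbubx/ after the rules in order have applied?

Rule 1 (intervocalic voicing): /p/ is a voiceless stop between vowels /a/ and /i/, so it voices to [b]. /zipbiapikbubx/ → zipbiabikbubx.
Rule 2 (pre-rhotic lowering): no segment meets the environment; /zipbiabikbubx/ is unchanged.
Rule 3 (intervocalic spirantization): /b/ is a stop between vowels /a/ and /i/, so it spirantizes to the fricative [v]. /zipbiabikbubx/ → zipbiavikbubx.
Rule 4 (regressive voicing assimilation): /p/ precedes the voiced obstruent /b/, so it voices to [b] by assimilation. /k/ precedes the voiced obstruent /b/, so it voices to [g] by assimilation. /b/ precedes the voiceless obstruent /x/, so it devoices to [p] by assimilation. /zipbiavikbubx/ → zibbiavigbupx.
Rule 5 (final cluster simplification): /x/ is the second consonant of a word-final cluster /px/, so it deletes. /zibbiavigbupx/ → zibbiavigbup.

zibbiavigbup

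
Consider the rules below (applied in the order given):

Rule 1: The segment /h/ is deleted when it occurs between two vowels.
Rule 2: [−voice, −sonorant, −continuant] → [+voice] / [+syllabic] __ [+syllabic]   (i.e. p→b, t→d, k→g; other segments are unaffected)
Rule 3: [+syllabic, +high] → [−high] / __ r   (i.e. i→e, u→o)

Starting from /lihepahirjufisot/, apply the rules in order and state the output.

Rule 1 (intervocalic h-deletion): /h/ occurs between vowels /i/ and /e/, so it deletes. /h/ occurs between vowels /a/ and /i/, so it deletes. /lihepahirjufisot/ → liepairjufisot.
Rule 2 (intervocalic voicing): /p/ is a voiceless stop between vowels /e/ and /a/, so it voices to [b]. /liepairjufisot/ → liebairjufisot.
Rule 3 (pre-rhotic lowering): /i/ is a high vowel immediately before /r/, so it lowers to [e]. /liebairjufisot/ → liebaerjufisot.

liebaerjufisot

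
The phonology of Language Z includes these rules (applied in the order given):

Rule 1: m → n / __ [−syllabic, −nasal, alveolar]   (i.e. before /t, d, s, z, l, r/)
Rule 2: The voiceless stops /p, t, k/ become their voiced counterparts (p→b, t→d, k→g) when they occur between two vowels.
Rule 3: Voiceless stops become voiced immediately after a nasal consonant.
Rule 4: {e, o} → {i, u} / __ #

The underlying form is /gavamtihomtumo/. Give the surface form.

Rule 1 (nasal place assimilation): /m/ precedes the alveolar consonant /t/, so it assimilates in place to [n]. /m/ precedes the alveolar consonant /t/, so it assimilates in place to [n]. /gavamtihomtumo/ → gavantihontumo.
Rule 2 (intervocalic voicing): no segment meets the environment; /gavantihontumo/ is unchanged.
Rule 3 (post-nasal voicing): /t/ is a voiceless stop immediately after the nasal /n/, so it voices to [d]. /t/ is a voiceless stop immediately after the nasal /n/, so it voices to [d]. /gavantihontumo/ → gavandihondumo.
Rule 4 (final vowel raising): /o/ is a mid vowel in word-final position, so it raises to [u]. /gavandihondumo/ → gavandihondumu.

gavandihondumu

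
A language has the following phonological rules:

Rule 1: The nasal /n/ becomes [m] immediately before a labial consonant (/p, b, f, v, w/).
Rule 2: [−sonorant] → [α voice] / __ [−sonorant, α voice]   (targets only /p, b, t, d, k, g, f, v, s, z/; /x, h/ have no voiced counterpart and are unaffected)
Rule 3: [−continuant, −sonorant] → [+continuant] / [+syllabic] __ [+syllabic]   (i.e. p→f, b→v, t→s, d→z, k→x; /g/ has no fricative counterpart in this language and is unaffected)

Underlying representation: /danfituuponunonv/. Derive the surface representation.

Rule 1 (nasal place assimilation): /n/ precedes the labial consonant /f/, so it assimilates in place to [m]. /n/ precedes the labial consonant /v/, so it assimilates in place to [m]. /danfituuponunonv/ → damfituuponunomv.
Rule 2 (regressive voicing assimilation): no segment meets the environment; /damfituuponunomv/ is unchanged.
Rule 3 (intervocalic spirantization): /t/ is a stop between vowels /i/ and /u/, so it spirantizes to the fricative [s]. /p/ is a stop between vowels /u/ and /o/, so it spirantizes to the fricative [f]. /damfituuponunomv/ → damfisuufonunomv.

damfisuufonunomv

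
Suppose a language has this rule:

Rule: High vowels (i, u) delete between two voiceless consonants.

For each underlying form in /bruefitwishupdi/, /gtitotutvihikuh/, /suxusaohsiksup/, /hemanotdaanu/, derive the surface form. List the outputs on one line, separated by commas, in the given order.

brueftwishpdi, gttottvihkh, sxsaohsksp, hemanotdaanu

/bruefitwishupdi/: /i/ is a high vowel flanked by voiceless consonants /f/ and /t/, so it deletes. /u/ is a high vowel flanked by voiceless consonants /h/ and /p/, so it deletes. → [brueftwishpdi].
/gtitotutvihikuh/: /i/ is a high vowel flanked by voiceless consonants /t/ and /t/, so it deletes. /u/ is a high vowel flanked by voiceless consonants /t/ and /t/, so it deletes. /i/ is a high vowel flanked by voiceless consonants /h/ and /k/, so it deletes. /u/ is a high vowel flanked by voiceless consonants /k/ and /h/, so it deletes. → [gttottvihkh].
/suxusaohsiksup/: /u/ is a high vowel flanked by voiceless consonants /s/ and /x/, so it deletes. /u/ is a high vowel flanked by voiceless consonants /x/ and /s/, so it deletes. /i/ is a high vowel flanked by voiceless consonants /s/ and /k/, so it deletes. /u/ is a high vowel flanked by voiceless consonants /s/ and /p/, so it deletes. → [sxsaohsksp].
/hemanotdaanu/: the rule's environment is not met; surfaces unchanged as [hemanotdaanu].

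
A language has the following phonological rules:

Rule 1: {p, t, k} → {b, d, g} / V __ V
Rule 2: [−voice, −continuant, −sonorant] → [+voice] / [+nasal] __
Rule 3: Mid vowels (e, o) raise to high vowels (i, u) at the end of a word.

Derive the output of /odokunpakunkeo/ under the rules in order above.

odogunbagungeu

Rule 1 (intervocalic voicing): /k/ is a voiceless stop between vowels /o/ and /u/, so it voices to [g]. /k/ is a voiceless stop between vowels /a/ and /u/, so it voices to [g]. /odokunpakunkeo/ → odogunpagunkeo.
Rule 2 (post-nasal voicing): /p/ is a voiceless stop immediately after the nasal /n/, so it voices to [b]. /k/ is a voiceless stop immediately after the nasal /n/, so it voices to [g]. /odogunpagunkeo/ → odogunbagungeo.
Rule 3 (final vowel raising): /o/ is a mid vowel in word-final position, so it raises to [u]. /odogunbagungeo/ → odogunbagungeu.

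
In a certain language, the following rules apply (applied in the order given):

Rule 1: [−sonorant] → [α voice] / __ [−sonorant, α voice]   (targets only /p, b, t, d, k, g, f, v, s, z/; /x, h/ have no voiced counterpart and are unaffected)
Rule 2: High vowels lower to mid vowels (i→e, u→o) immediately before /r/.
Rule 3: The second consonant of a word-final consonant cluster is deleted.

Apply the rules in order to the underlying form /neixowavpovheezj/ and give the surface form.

Rule 1 (regressive voicing assimilation): /v/ precedes the voiceless obstruent /p/, so it devoices to [f] by assimilation. /v/ precedes the voiceless obstruent /h/, so it devoices to [f] by assimilation. /neixowavpovheezj/ → neixowafpofheezj.
Rule 2 (pre-rhotic lowering): no segment meets the environment; /neixowafpofheezj/ is unchanged.
Rule 3 (final cluster simplification): /j/ is the second consonant of a word-final cluster /zj/, so it deletes. /neixowafpofheezj/ → neixowafpofheez.

neixowafpofheez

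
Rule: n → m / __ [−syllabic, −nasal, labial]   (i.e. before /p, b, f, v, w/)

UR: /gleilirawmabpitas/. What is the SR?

gleilirawmabpitas

No segment of /gleilirawmabpitas/ meets the structural description of the rule, so the form surfaces unchanged.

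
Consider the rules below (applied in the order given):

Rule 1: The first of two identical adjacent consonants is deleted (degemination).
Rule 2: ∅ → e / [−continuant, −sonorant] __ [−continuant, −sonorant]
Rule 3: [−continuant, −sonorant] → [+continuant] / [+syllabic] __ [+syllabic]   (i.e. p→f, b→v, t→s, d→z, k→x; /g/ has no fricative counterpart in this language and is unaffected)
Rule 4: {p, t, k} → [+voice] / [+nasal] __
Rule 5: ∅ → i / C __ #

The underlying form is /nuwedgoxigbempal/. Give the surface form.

Rule 1 (degemination): no segment meets the environment; /nuwedgoxigbempal/ is unchanged.
Rule 2 (stop-cluster e-epenthesis): /d/ and /g/ form a stop–stop cluster, so [e] is inserted between them. /g/ and /b/ form a stop–stop cluster, so [e] is inserted between them. /nuwedgoxigbempal/ → nuwedegoxigebempal.
Rule 3 (intervocalic spirantization): /d/ is a stop between vowels /e/ and /e/, so it spirantizes to the fricative [z]. /b/ is a stop between vowels /e/ and /e/, so it spirantizes to the fricative [v]. /nuwedegoxigebempal/ → nuwezegoxigevempal.
Rule 4 (post-nasal voicing): /p/ is a voiceless stop immediately after the nasal /m/, so it voices to [b]. /nuwezegoxigevempal/ → nuwezegoxigevembal.
Rule 5 (final i-epenthesis): the form ends in the consonant /l/, so [i] is inserted word-finally. /nuwezegoxigevembal/ → nuwezegoxigevembali.

nuwezegoxigevembali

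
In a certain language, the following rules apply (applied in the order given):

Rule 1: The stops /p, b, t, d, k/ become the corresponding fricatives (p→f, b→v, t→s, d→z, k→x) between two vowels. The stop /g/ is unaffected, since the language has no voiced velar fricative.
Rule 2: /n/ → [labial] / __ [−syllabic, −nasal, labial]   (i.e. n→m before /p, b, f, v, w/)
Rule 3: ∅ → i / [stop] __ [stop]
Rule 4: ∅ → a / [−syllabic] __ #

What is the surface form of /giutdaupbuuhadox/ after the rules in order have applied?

Rule 1 (intervocalic spirantization): /d/ is a stop between vowels /a/ and /o/, so it spirantizes to the fricative [z]. /giutdaupbuuhadox/ → giutdaupbuuhazox.
Rule 2 (nasal place assimilation): no segment meets the environment; /giutdaupbuuhazox/ is unchanged.
Rule 3 (stop-cluster i-epenthesis): /t/ and /d/ form a stop–stop cluster, so [i] is inserted between them. /p/ and /b/ form a stop–stop cluster, so [i] is inserted between them. /giutdaupbuuhazox/ → giutidaupibuuhazox.
Rule 4 (final a-epenthesis): the form ends in the consonant /x/, so [a] is inserted word-finally. /giutidaupibuuhazox/ → giutidaupibuuhazoxa.

giutidaupibuuhazoxa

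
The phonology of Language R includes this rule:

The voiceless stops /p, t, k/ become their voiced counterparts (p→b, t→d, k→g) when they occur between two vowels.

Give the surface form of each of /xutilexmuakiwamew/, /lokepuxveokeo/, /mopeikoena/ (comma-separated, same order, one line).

/xutilexmuakiwamew/: /t/ is a voiceless stop between vowels /u/ and /i/, so it voices to [d]. /k/ is a voiceless stop between vowels /a/ and /i/, so it voices to [g]. → [xudilexmuagiwamew].
/lokepuxveokeo/: /k/ is a voiceless stop between vowels /o/ and /e/, so it voices to [g]. /p/ is a voiceless stop between vowels /e/ and /u/, so it voices to [b]. /k/ is a voiceless stop between vowels /o/ and /e/, so it voices to [g]. → [logebuxveogeo].
/mopeikoena/: /p/ is a voiceless stop between vowels /o/ and /e/, so it voices to [b]. /k/ is a voiceless stop between vowels /i/ and /o/, so it voices to [g]. → [mobeigoena].

xudilexmuagiwamew, logebuxveogeo, mobeigoena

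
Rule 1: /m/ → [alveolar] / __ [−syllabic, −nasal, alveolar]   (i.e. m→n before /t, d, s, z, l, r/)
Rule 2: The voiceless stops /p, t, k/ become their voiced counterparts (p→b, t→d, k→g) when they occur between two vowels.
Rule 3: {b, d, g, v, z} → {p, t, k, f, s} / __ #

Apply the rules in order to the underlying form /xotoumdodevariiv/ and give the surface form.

Rule 1 (nasal place assimilation): /m/ precedes the alveolar consonant /d/, so it assimilates in place to [n]. /xotoumdodevariiv/ → xotoundodevariiv.
Rule 2 (intervocalic voicing): /t/ is a voiceless stop between vowels /o/ and /o/, so it voices to [d]. /xotoundodevariiv/ → xodoundodevariiv.
Rule 3 (final devoicing): /v/ is a voiced obstruent in word-final position, so it devoices to [f]. /xodoundodevariiv/ → xodoundodevariif.

xodoundodevariif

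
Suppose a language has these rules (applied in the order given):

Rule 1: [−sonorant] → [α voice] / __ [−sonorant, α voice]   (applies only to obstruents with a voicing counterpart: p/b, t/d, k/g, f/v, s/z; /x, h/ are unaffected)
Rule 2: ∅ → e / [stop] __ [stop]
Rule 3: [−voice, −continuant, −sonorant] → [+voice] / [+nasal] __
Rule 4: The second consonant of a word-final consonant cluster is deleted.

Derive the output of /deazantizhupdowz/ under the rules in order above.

deazandishubedow

Rule 1 (regressive voicing assimilation): /z/ precedes the voiceless obstruent /h/, so it devoices to [s] by assimilation. /p/ precedes the voiced obstruent /d/, so it voices to [b] by assimilation. /deazantizhupdowz/ → deazantishubdowz.
Rule 2 (stop-cluster e-epenthesis): /b/ and /d/ form a stop–stop cluster, so [e] is inserted between them. /deazantishubdowz/ → deazantishubedowz.
Rule 3 (post-nasal voicing): /t/ is a voiceless stop immediately after the nasal /n/, so it voices to [d]. /deazantishubedowz/ → deazandishubedowz.
Rule 4 (final cluster simplification): /z/ is the second consonant of a word-final cluster /wz/, so it deletes. /deazandishubedowz/ → deazandishubedow.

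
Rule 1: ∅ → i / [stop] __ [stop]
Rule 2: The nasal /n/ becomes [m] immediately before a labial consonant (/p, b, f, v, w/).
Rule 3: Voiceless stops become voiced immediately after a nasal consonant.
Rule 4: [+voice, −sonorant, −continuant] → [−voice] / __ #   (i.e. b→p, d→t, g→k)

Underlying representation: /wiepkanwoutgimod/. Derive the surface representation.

wiepikamwoutigimot

Rule 1 (stop-cluster i-epenthesis): /p/ and /k/ form a stop–stop cluster, so [i] is inserted between them. /t/ and /g/ form a stop–stop cluster, so [i] is inserted between them. /wiepkanwoutgimod/ → wiepikanwoutigimod.
Rule 2 (nasal place assimilation): /n/ precedes the labial consonant /w/, so it assimilates in place to [m]. /wiepikanwoutigimod/ → wiepikamwoutigimod.
Rule 3 (post-nasal voicing): no segment meets the environment; /wiepikamwoutigimod/ is unchanged.
Rule 4 (final devoicing): /d/ is a voiced stop in word-final position, so it devoices to [t]. /wiepikamwoutigimod/ → wiepikamwoutigimot.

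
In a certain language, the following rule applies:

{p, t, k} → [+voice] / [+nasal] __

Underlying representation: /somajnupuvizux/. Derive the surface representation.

somajnupuvizux

No segment of /somajnupuvizux/ meets the structural description of the rule, so the form surfaces unchanged.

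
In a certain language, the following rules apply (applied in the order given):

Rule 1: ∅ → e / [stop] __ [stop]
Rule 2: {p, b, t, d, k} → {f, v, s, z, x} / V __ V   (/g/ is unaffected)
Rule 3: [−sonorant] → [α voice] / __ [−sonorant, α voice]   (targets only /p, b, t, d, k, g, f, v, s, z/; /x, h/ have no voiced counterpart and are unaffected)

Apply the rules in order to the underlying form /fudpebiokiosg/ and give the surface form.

fuzefevioxiozg

Rule 1 (stop-cluster e-epenthesis): /d/ and /p/ form a stop–stop cluster, so [e] is inserted between them. /fudpebiokiosg/ → fudepebiokiosg.
Rule 2 (intervocalic spirantization): /d/ is a stop between vowels /u/ and /e/, so it spirantizes to the fricative [z]. /p/ is a stop between vowels /e/ and /e/, so it spirantizes to the fricative [f]. /b/ is a stop between vowels /e/ and /i/, so it spirantizes to the fricative [v]. /k/ is a stop between vowels /o/ and /i/, so it spirantizes to the fricative [x]. /fudepebiokiosg/ → fuzefevioxiosg.
Rule 3 (regressive voicing assimilation): /s/ precedes the voiced obstruent /g/, so it voices to [z] by assimilation. /fuzefevioxiosg/ → fuzefevioxiozg.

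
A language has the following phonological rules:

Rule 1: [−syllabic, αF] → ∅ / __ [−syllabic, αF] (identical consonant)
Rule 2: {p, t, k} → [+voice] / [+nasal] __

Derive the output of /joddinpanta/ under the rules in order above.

Rule 1 (degemination): /dd/ is a geminate; the first /d/ deletes. /joddinpanta/ → jodinpanta.
Rule 2 (post-nasal voicing): /p/ is a voiceless stop immediately after the nasal /n/, so it voices to [b]. /t/ is a voiceless stop immediately after the nasal /n/, so it voices to [d]. /jodinpanta/ → jodinbanda.

jodinbanda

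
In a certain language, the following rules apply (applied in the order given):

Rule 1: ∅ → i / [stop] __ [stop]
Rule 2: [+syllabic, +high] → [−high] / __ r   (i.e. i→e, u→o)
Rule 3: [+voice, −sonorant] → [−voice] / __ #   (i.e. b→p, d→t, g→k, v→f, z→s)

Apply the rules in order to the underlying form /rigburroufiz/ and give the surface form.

rigiborroufis

Rule 1 (stop-cluster i-epenthesis): /g/ and /b/ form a stop–stop cluster, so [i] is inserted between them. /rigburroufiz/ → rigiburroufiz.
Rule 2 (pre-rhotic lowering): /u/ is a high vowel immediately before /r/, so it lowers to [o]. /rigiburroufiz/ → rigiborroufiz.
Rule 3 (final devoicing): /z/ is a voiced obstruent in word-final position, so it devoices to [s]. /rigiborroufiz/ → rigiborroufis.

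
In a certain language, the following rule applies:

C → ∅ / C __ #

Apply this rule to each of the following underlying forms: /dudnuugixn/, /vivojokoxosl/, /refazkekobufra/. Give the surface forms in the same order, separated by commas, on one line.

dudnuugix, vivojokoxos, refazkekobufra

/dudnuugixn/: /n/ is the second consonant of a word-final cluster /xn/, so it deletes. → [dudnuugix].
/vivojokoxosl/: /l/ is the second consonant of a word-final cluster /sl/, so it deletes. → [vivojokoxos].
/refazkekobufra/: the rule's environment is not met; surfaces unchanged as [refazkekobufra].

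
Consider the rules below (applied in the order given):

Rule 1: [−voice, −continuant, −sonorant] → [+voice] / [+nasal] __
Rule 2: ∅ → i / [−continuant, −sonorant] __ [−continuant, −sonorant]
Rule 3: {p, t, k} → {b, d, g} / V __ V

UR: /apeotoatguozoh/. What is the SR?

Rule 1 (post-nasal voicing): no segment meets the environment; /apeotoatguozoh/ is unchanged.
Rule 2 (stop-cluster i-epenthesis): /t/ and /g/ form a stop–stop cluster, so [i] is inserted between them. /apeotoatguozoh/ → apeotoatiguozoh.
Rule 3 (intervocalic voicing): /p/ is a voiceless stop between vowels /a/ and /e/, so it voices to [b]. /t/ is a voiceless stop between vowels /o/ and /o/, so it voices to [d]. /t/ is a voiceless stop between vowels /a/ and /i/, so it voices to [d]. /apeotoatiguozoh/ → abeodoadiguozoh.

abeodoadiguozoh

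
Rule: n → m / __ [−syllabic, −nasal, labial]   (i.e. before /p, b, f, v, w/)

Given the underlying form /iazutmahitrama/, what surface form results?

iazutmahitrama

No segment of /iazutmahitrama/ meets the structural description of the rule, so the form surfaces unchanged.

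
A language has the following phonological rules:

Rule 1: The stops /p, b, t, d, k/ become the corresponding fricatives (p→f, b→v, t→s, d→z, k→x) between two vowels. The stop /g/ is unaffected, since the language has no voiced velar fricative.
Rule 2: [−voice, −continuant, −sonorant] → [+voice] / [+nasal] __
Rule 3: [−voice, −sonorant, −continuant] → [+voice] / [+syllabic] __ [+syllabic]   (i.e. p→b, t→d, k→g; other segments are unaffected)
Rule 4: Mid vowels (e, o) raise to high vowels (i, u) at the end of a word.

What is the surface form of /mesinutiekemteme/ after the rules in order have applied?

mesinusiexemdemi

Rule 1 (intervocalic spirantization): /t/ is a stop between vowels /u/ and /i/, so it spirantizes to the fricative [s]. /k/ is a stop between vowels /e/ and /e/, so it spirantizes to the fricative [x]. /mesinutiekemteme/ → mesinusiexemteme.
Rule 2 (post-nasal voicing): /t/ is a voiceless stop immediately after the nasal /m/, so it voices to [d]. /mesinusiexemteme/ → mesinusiexemdeme.
Rule 3 (intervocalic voicing): no segment meets the environment; /mesinusiexemdeme/ is unchanged.
Rule 4 (final vowel raising): /e/ is a mid vowel in word-final position, so it raises to [i]. /mesinusiexemdeme/ → mesinusiexemdemi.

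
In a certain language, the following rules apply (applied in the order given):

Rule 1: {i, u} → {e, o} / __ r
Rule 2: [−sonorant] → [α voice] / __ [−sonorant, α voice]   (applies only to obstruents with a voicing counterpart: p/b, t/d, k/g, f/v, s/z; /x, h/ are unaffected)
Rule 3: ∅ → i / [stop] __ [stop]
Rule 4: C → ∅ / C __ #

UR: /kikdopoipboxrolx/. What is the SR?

Rule 1 (pre-rhotic lowering): no segment meets the environment; /kikdopoipboxrolx/ is unchanged.
Rule 2 (regressive voicing assimilation): /k/ precedes the voiced obstruent /d/, so it voices to [g] by assimilation. /p/ precedes the voiced obstruent /b/, so it voices to [b] by assimilation. /kikdopoipboxrolx/ → kigdopoibboxrolx.
Rule 3 (stop-cluster i-epenthesis): /g/ and /d/ form a stop–stop cluster, so [i] is inserted between them. /b/ and /b/ form a stop–stop cluster, so [i] is inserted between them. /kigdopoibboxrolx/ → kigidopoibiboxrolx.
Rule 4 (final cluster simplification): /x/ is the second consonant of a word-final cluster /lx/, so it deletes. /kigidopoibiboxrolx/ → kigidopoibiboxrol.

kigidopoibiboxrol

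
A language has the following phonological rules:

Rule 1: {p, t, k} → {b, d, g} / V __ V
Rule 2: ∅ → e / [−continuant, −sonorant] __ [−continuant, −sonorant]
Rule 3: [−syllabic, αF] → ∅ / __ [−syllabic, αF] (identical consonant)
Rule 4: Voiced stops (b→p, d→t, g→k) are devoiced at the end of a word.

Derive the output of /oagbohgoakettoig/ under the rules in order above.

oagebohgoagetetoik

Rule 1 (intervocalic voicing): /k/ is a voiceless stop between vowels /a/ and /e/, so it voices to [g]. /oagbohgoakettoig/ → oagbohgoagettoig.
Rule 2 (stop-cluster e-epenthesis): /g/ and /b/ form a stop–stop cluster, so [e] is inserted between them. /t/ and /t/ form a stop–stop cluster, so [e] is inserted between them. /oagbohgoagettoig/ → oagebohgoagetetoig.
Rule 3 (degemination): no segment meets the environment; /oagebohgoagetetoig/ is unchanged.
Rule 4 (final devoicing): /g/ is a voiced stop in word-final position, so it devoices to [k]. /oagebohgoagetetoig/ → oagebohgoagetetoik.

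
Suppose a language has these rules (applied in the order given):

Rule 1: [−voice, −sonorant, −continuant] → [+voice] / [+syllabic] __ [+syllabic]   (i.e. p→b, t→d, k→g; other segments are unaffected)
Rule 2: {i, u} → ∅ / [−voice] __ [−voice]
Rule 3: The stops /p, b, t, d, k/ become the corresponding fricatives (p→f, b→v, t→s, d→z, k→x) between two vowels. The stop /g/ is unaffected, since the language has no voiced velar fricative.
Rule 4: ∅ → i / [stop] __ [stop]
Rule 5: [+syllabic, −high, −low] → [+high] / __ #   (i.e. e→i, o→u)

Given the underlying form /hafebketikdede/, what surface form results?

hafebikezikidezi

Rule 1 (intervocalic voicing): /t/ is a voiceless stop between vowels /e/ and /i/, so it voices to [d]. /hafebketikdede/ → hafebkedikdede.
Rule 2 (high vowel syncope): no segment meets the environment; /hafebkedikdede/ is unchanged.
Rule 3 (intervocalic spirantization): /d/ is a stop between vowels /e/ and /i/, so it spirantizes to the fricative [z]. /d/ is a stop between vowels /e/ and /e/, so it spirantizes to the fricative [z]. /hafebkedikdede/ → hafebkezikdeze.
Rule 4 (stop-cluster i-epenthesis): /b/ and /k/ form a stop–stop cluster, so [i] is inserted between them. /k/ and /d/ form a stop–stop cluster, so [i] is inserted between them. /hafebkezikdeze/ → hafebikezikideze.
Rule 5 (final vowel raising): /e/ is a mid vowel in word-final position, so it raises to [i]. /hafebikezikideze/ → hafebikezikidezi.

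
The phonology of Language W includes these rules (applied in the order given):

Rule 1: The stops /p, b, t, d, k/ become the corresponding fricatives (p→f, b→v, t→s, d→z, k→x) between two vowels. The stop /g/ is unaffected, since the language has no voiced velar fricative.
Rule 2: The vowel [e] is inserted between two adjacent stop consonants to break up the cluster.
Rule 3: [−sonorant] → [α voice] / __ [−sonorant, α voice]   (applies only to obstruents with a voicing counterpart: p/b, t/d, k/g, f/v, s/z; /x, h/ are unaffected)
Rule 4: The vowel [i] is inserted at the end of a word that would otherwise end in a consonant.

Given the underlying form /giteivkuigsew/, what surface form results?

Rule 1 (intervocalic spirantization): /t/ is a stop between vowels /i/ and /e/, so it spirantizes to the fricative [s]. /giteivkuigsew/ → giseivkuigsew.
Rule 2 (stop-cluster e-epenthesis): no segment meets the environment; /giseivkuigsew/ is unchanged.
Rule 3 (regressive voicing assimilation): /v/ precedes the voiceless obstruent /k/, so it devoices to [f] by assimilation. /g/ precedes the voiceless obstruent /s/, so it devoices to [k] by assimilation. /giseivkuigsew/ → giseifkuiksew.
Rule 4 (final i-epenthesis): the form ends in the consonant /w/, so [i] is inserted word-finally. /giseifkuiksew/ → giseifkuiksewi.

giseifkuiksewi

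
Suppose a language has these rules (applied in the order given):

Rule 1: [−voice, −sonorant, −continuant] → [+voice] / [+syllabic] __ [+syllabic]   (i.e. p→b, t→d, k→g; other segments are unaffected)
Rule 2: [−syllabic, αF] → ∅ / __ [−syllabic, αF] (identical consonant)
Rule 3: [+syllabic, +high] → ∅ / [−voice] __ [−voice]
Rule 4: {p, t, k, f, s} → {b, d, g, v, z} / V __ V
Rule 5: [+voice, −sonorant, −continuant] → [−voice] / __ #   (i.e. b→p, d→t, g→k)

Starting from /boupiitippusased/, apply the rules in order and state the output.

boubiidipsazet

Rule 1 (intervocalic voicing): /p/ is a voiceless stop between vowels /u/ and /i/, so it voices to [b]. /t/ is a voiceless stop between vowels /i/ and /i/, so it voices to [d]. /boupiitippusased/ → boubiidippusased.
Rule 2 (degemination): /pp/ is a geminate; the first /p/ deletes. /boubiidippusased/ → boubiidipusased.
Rule 3 (high vowel syncope): /u/ is a high vowel flanked by voiceless consonants /p/ and /s/, so it deletes. /boubiidipusased/ → boubiidipsased.
Rule 4 (intervocalic voicing): /s/ is a voiceless obstruent between vowels /a/ and /e/, so it voices to [z]. /boubiidipsased/ → boubiidipsazed.
Rule 5 (final devoicing): /d/ is a voiced stop in word-final position, so it devoices to [t]. /boubiidipsazed/ → boubiidipsazet.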